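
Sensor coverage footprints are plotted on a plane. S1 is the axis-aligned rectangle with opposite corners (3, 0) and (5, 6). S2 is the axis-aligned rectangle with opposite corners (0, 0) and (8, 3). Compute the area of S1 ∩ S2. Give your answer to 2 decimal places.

|S1∩S2|: x∈[3,5], y∈[0,3] → 2·3 = 6.

6.00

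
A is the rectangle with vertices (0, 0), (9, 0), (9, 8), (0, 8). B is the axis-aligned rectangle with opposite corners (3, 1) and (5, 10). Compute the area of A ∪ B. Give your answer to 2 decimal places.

By inclusion–exclusion:
Individual areas: |A| = 72, |B| = 18.
|A∩B|: x∈[3,5], y∈[1,8] → 2·7 = 14.
|A ∪ B| = 90 − 14 = 76.00.

76.00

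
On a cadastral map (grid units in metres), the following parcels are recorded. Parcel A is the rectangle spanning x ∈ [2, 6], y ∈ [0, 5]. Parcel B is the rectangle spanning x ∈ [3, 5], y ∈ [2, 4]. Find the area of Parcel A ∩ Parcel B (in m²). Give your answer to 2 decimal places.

|Parcel A∩Parcel B|: x∈[3,5], y∈[2,4] → 2·2 = 4.

4.00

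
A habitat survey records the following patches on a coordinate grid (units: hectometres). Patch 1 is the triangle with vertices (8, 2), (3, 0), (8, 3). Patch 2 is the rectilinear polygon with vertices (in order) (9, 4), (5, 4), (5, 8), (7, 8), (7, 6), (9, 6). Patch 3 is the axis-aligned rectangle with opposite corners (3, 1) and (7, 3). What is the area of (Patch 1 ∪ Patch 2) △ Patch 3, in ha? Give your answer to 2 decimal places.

|Patch 1 ∪ Patch 2| = 14.5.
|(Patch 1 ∪ Patch 2) ∩ Patch 3| = 1.1833.
|(Patch 1 ∪ Patch 2) △ Patch 3| = 14.5 + 8 − 2.3667 = 20.13.

20.13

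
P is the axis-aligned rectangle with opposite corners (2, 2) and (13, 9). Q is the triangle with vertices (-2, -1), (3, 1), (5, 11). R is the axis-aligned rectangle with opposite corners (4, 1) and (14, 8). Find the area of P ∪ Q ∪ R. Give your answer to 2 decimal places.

105.58

By inclusion–exclusion:
Individual areas: |P| = 77, |Q| = 23, |R| = 70.
|P∩Q| = 10.419.
|P∩R|: x∈[4,13], y∈[2,8] → 9·6 = 54.
|Q∩R| = 0.4.
|P∩Q∩R| = 0.4.
|P ∪ Q ∪ R| = 170 − 64.819 + 0.4 = 105.58.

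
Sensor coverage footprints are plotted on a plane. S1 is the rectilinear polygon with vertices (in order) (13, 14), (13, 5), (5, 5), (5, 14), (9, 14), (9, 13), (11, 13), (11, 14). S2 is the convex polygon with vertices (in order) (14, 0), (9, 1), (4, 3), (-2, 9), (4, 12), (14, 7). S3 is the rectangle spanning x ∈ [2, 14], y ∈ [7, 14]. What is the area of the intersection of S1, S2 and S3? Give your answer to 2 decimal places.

The intersection is the polygon with vertices (5,11.5), (13,7.5), (13,7), (5,7).
By the shoelace formula its area is 20.00.

20.00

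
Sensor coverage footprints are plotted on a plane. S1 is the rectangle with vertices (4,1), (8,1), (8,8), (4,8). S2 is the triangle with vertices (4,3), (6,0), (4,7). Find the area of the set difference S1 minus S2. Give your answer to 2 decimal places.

24.19

|S1| = 28, |S1∩S2| = 3.8095.
|S1 ∖ S2| = |S1| − |S1∩S2| = 28 − 3.8095 = 24.19.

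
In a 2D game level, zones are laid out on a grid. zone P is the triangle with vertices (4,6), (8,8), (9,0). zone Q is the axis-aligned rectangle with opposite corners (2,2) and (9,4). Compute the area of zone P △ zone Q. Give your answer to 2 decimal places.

22.50

|zone P| = 17, |zone Q| = 14, |zone P∩zone Q| = 4.25.
|zone P △ zone Q| = |zone P| + |zone Q| − 2·|zone P∩zone Q| = 17 + 14 − 8.5 = 22.50.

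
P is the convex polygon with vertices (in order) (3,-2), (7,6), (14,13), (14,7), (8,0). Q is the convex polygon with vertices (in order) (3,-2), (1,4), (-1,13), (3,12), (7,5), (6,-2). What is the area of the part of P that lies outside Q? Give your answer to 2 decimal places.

|P| = 58.5, |P∩Q| = 10.4576.
|P ∖ Q| = |P| − |P∩Q| = 58.5 − 10.4576 = 48.04.

48.04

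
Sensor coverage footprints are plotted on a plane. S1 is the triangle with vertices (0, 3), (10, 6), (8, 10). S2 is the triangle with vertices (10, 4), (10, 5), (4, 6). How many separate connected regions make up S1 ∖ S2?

S1 ∖ S2 is a single connected region.

1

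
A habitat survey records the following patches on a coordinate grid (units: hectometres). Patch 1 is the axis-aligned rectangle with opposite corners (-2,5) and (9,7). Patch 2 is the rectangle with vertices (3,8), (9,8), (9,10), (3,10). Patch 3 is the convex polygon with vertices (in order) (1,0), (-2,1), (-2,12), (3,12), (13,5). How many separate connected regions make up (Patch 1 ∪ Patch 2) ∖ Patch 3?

1

(Patch 1 ∪ Patch 2) ∖ Patch 3 is a single connected region.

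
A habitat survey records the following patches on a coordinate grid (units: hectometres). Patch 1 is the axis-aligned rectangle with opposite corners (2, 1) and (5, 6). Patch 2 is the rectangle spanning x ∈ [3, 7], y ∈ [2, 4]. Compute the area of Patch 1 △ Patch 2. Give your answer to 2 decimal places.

15.00

|Patch 1∩Patch 2|: x∈[3,5], y∈[2,4] → 2·2 = 4.
|Patch 1 △ Patch 2| = |Patch 1| + |Patch 2| − 2·|Patch 1∩Patch 2| = 15 + 8 − 8 = 15.00.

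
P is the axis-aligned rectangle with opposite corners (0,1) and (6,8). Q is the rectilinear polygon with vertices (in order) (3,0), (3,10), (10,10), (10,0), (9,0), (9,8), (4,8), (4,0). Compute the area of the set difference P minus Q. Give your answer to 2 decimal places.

35.00

|P| = 42, |P∩Q| = 7.
|P ∖ Q| = |P| − |P∩Q| = 42 − 7 = 35.00.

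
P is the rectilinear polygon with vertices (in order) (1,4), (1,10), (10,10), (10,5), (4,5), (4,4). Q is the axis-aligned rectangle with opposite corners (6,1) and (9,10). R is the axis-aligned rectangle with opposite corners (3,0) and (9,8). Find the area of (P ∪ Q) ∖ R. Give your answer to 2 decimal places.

|P ∪ Q| = 60.
|(P ∪ Q) ∩ R| = 31.
|(P ∪ Q) ∖ R| = 60 − 31 = 29.00.

29.00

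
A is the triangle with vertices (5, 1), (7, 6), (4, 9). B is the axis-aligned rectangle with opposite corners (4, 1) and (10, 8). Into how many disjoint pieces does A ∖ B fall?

1

A ∖ B is a single connected region.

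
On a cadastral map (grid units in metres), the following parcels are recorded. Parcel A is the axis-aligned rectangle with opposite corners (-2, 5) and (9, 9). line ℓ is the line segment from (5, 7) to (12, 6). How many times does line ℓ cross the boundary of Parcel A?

The segment meets the boundary at (9,6.429).

1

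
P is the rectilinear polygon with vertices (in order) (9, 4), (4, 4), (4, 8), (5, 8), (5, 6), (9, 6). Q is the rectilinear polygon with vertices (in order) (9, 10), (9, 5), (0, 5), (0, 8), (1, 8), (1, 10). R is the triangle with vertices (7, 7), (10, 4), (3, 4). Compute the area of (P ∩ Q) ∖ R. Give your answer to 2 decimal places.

|P ∩ Q| = 7.
|(P ∩ Q) ∩ R| = 3.5.
|(P ∩ Q) ∖ R| = 7 − 3.5 = 3.50.

3.50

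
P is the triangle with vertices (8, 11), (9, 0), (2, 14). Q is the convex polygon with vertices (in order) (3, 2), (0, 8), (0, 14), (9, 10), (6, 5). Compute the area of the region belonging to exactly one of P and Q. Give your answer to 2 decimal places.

56.07

|P| = 31.5, |Q| = 60, |P∩Q| = 17.717.
|P △ Q| = |P| + |Q| − 2·|P∩Q| = 31.5 + 60 − 35.434 = 56.07.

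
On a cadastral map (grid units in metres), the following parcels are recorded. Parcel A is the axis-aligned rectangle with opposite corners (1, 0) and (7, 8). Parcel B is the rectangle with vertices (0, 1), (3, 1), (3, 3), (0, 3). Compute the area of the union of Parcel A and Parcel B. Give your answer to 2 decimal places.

By inclusion–exclusion:
Individual areas: |Parcel A| = 48, |Parcel B| = 6.
|Parcel A∩Parcel B|: x∈[1,3], y∈[1,3] → 2·2 = 4.
|Parcel A ∪ Parcel B| = 54 − 4 = 50.00.

50.00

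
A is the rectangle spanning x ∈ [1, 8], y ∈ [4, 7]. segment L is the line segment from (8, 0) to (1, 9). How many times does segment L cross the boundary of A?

The segment meets the boundary at (2.556,7), (4.889,4).

2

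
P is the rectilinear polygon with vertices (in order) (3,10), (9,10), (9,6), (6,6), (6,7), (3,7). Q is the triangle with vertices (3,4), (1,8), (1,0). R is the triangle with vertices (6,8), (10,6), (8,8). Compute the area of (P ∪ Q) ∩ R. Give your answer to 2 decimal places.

1.75

The region (P ∪ Q) ∩ R is the polygon with vertices (9,6.5), (6,8), (8,8), (9,7).
By the shoelace formula its area is 1.75.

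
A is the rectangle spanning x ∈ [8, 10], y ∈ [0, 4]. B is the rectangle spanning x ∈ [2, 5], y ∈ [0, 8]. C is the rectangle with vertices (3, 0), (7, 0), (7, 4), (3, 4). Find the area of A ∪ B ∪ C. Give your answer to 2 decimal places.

40.00

By inclusion–exclusion:
Individual areas: |A| = 8, |B| = 24, |C| = 16.
|A∩B| = 0 (no overlap).
|A∩C| = 0 (no overlap).
|B∩C|: x∈[3,5], y∈[0,4] → 2·4 = 8.
|A∩B∩C| = 0.
|A ∪ B ∪ C| = 48 − 8 + 0 = 40.00.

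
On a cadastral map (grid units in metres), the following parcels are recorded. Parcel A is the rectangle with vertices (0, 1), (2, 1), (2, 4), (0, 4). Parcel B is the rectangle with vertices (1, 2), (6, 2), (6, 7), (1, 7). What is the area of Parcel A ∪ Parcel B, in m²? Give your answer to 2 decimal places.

29.00

By inclusion–exclusion:
Individual areas: |Parcel A| = 6, |Parcel B| = 25.
|Parcel A∩Parcel B|: x∈[1,2], y∈[2,4] → 1·2 = 2.
|Parcel A ∪ Parcel B| = 31 − 2 = 29.00.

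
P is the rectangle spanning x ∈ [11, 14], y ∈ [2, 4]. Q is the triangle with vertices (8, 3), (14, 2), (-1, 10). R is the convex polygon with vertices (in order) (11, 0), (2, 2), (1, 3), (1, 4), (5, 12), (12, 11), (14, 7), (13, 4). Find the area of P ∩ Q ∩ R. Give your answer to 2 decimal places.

The intersection is the polygon with vertices (12.421,2.842), (12.154,2.308), (11,2.5), (11,3.6).
By the shoelace formula its area is 1.12.

1.12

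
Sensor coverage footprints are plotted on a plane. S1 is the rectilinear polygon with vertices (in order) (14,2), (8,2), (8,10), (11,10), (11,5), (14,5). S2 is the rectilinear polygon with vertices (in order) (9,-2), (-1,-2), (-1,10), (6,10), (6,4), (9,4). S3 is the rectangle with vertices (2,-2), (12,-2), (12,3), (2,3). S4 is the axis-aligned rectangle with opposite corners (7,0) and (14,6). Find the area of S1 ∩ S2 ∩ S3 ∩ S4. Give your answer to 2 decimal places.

The intersection is the polygon with vertices (9,3), (9,2), (8,2), (8,3).
By the shoelace formula its area is 1.00.

1.00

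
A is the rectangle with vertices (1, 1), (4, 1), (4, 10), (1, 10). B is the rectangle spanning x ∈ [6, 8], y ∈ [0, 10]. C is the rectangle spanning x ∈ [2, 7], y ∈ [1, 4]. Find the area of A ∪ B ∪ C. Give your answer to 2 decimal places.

53.00

By inclusion–exclusion:
Individual areas: |A| = 27, |B| = 20, |C| = 15.
|A∩B| = 0 (no overlap).
|A∩C|: x∈[2,4], y∈[1,4] → 2·3 = 6.
|B∩C|: x∈[6,7], y∈[1,4] → 1·3 = 3.
|A∩B∩C| = 0.
|A ∪ B ∪ C| = 62 − 9 + 0 = 53.00.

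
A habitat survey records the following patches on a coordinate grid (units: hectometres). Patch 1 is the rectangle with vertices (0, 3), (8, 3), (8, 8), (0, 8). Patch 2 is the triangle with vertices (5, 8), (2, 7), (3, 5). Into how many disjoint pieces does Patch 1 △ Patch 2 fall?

1

Patch 1 △ Patch 2 is a single connected region.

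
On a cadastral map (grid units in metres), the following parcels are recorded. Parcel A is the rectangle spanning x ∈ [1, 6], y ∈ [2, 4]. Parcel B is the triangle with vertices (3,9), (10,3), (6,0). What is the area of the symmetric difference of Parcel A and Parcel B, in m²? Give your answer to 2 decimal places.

28.50

|Parcel A| = 10, |Parcel B| = 22.5, |Parcel A∩Parcel B| = 2.
|Parcel A △ Parcel B| = |Parcel A| + |Parcel B| − 2·|Parcel A∩Parcel B| = 10 + 22.5 − 4 = 28.50.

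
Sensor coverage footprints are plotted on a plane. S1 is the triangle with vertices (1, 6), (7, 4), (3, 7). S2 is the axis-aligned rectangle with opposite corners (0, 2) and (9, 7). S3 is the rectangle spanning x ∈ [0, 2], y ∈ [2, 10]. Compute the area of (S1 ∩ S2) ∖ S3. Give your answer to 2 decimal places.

|S1 ∩ S2| = 5.
|(S1 ∩ S2) ∩ S3| = 0.4167.
|(S1 ∩ S2) ∖ S3| = 5 − 0.4167 = 4.58.

4.58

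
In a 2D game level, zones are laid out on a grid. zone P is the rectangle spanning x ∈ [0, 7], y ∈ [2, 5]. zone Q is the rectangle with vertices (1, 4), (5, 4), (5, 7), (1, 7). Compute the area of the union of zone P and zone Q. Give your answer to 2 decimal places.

By inclusion–exclusion:
Individual areas: |zone P| = 21, |zone Q| = 12.
|zone P∩zone Q|: x∈[1,5], y∈[4,5] → 4·1 = 4.
|zone P ∪ zone Q| = 33 − 4 = 29.00.

29.00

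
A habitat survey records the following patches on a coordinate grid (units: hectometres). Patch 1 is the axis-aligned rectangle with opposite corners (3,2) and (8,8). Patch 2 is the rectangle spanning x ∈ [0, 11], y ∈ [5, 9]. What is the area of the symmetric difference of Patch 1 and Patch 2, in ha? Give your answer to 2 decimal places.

44.00

|Patch 1∩Patch 2|: x∈[3,8], y∈[5,8] → 5·3 = 15.
|Patch 1 △ Patch 2| = |Patch 1| + |Patch 2| − 2·|Patch 1∩Patch 2| = 30 + 44 − 30 = 44.00.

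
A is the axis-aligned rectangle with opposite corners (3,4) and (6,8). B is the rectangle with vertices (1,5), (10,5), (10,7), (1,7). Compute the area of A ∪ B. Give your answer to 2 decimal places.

24.00

By inclusion–exclusion:
Individual areas: |A| = 12, |B| = 18.
|A∩B|: x∈[3,6], y∈[5,7] → 3·2 = 6.
|A ∪ B| = 30 − 6 = 24.00.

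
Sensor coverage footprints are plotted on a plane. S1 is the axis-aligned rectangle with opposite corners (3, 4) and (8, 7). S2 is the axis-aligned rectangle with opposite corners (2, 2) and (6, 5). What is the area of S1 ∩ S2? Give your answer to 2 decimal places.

|S1∩S2|: x∈[3,6], y∈[4,5] → 3·1 = 3.

3.00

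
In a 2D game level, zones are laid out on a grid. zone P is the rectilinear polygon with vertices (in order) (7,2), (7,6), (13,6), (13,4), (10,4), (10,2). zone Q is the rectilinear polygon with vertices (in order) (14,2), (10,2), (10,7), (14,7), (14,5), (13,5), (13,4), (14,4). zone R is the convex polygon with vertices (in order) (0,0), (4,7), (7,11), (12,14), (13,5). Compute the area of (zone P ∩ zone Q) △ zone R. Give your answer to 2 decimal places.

|zone P ∩ zone Q| = 6.
|(zone P ∩ zone Q) ∩ zone R| = 4.6444.
|(zone P ∩ zone Q) △ zone R| = 6 + 80.5 − 9.2889 = 77.21.

77.21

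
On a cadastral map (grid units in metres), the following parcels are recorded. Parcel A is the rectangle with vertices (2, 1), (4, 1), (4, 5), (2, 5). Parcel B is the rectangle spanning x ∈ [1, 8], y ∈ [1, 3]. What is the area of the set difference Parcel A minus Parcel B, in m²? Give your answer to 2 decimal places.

|Parcel A∩Parcel B|: x∈[2,4], y∈[1,3] → 2·2 = 4.
|Parcel A| = 8.
|Parcel A ∖ Parcel B| = |Parcel A| − |Parcel A∩Parcel B| = 8 − 4 = 4.00.

4.00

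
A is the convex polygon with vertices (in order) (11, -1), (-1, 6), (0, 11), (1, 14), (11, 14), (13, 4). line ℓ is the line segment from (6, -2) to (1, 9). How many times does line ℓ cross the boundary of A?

The segment meets the boundary at (3.577,3.33).

1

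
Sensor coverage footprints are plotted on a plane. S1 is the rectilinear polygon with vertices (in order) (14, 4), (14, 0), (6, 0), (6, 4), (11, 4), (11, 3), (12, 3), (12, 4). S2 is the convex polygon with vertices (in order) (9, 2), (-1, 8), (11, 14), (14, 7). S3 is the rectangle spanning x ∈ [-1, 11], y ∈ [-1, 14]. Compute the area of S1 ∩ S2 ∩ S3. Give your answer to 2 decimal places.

5.30

The intersection is the polygon with vertices (11,4), (9,2), (6,3.8), (6,4).
By the shoelace formula its area is 5.30.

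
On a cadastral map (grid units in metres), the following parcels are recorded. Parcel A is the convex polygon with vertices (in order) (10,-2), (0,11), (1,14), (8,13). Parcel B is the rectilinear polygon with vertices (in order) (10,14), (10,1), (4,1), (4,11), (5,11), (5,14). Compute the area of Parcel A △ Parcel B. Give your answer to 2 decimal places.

53.24

|Parcel A| = 73, |Parcel B| = 75, |Parcel A∩Parcel B| = 47.3813.
|Parcel A △ Parcel B| = |Parcel A| + |Parcel B| − 2·|Parcel A∩Parcel B| = 73 + 75 − 94.7626 = 53.24.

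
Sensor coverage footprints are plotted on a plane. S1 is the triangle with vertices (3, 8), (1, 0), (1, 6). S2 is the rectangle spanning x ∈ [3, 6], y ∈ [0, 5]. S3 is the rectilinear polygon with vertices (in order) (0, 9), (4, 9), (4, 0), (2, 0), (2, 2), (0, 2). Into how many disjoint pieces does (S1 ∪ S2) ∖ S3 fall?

(S1 ∪ S2) ∖ S3 splits into 2 disjoint pieces (area 0.5, area 10).

2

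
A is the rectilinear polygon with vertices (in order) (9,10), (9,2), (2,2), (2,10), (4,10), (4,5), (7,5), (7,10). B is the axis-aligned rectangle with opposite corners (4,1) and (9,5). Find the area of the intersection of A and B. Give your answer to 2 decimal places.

The intersection is the polygon with vertices (9,2), (4,2), (4,5), (7,5), (9,5).
By the shoelace formula its area is 15.00.

15.00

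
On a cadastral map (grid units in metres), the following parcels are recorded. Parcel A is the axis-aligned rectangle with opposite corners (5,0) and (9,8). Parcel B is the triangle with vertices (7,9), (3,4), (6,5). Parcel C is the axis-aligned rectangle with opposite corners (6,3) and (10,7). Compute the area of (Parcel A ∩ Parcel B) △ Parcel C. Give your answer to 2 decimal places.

|Parcel A ∩ Parcel B| = 3.3917.
|(Parcel A ∩ Parcel B) ∩ Parcel C| = 0.5.
|(Parcel A ∩ Parcel B) △ Parcel C| = 3.3917 + 16 − 1 = 18.39.

18.39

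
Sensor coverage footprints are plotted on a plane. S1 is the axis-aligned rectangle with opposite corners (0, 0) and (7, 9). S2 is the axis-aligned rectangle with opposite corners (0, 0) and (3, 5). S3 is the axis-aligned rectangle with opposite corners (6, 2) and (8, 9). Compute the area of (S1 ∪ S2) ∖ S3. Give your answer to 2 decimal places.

56.00

|S1 ∪ S2| = 63.
|(S1 ∪ S2) ∩ S3| = 7.
|(S1 ∪ S2) ∖ S3| = 63 − 7 = 56.00.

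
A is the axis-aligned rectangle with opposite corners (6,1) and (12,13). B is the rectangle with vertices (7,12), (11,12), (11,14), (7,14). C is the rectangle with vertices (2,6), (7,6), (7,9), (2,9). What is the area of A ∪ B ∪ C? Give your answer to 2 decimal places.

By inclusion–exclusion:
Individual areas: |A| = 72, |B| = 8, |C| = 15.
|A∩B|: x∈[7,11], y∈[12,13] → 4·1 = 4.
|A∩C|: x∈[6,7], y∈[6,9] → 1·3 = 3.
|B∩C| = 0 (no overlap).
|A∩B∩C| = 0.
|A ∪ B ∪ C| = 95 − 7 + 0 = 88.00.

88.00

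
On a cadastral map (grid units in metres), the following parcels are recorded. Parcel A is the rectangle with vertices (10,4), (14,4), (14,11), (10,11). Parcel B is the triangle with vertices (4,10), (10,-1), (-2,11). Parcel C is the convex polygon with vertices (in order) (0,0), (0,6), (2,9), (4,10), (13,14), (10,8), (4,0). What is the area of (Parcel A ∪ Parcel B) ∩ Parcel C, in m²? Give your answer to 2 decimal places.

|Parcel A ∪ Parcel B| = 58.
|(Parcel A ∪ Parcel B) ∩ Parcel C| = 20.48.

20.48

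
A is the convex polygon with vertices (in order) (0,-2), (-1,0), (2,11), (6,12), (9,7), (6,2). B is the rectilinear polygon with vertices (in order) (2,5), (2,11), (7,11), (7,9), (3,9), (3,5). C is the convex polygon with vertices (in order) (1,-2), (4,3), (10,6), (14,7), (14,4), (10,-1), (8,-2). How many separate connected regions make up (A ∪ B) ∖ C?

1

(A ∪ B) ∖ C is a single connected region.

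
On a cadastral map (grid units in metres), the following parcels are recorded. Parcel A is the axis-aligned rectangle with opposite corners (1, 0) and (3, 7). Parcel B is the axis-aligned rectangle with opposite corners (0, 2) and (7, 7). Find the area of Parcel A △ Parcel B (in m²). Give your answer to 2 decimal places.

|Parcel A∩Parcel B|: x∈[1,3], y∈[2,7] → 2·5 = 10.
|Parcel A △ Parcel B| = |Parcel A| + |Parcel B| − 2·|Parcel A∩Parcel B| = 14 + 35 − 20 = 29.00.

29.00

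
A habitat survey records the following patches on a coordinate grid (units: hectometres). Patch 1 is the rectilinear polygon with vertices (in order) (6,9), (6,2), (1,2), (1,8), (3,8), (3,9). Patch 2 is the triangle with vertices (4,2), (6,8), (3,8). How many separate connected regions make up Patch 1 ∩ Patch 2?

Patch 1 ∩ Patch 2 is a single connected region.

1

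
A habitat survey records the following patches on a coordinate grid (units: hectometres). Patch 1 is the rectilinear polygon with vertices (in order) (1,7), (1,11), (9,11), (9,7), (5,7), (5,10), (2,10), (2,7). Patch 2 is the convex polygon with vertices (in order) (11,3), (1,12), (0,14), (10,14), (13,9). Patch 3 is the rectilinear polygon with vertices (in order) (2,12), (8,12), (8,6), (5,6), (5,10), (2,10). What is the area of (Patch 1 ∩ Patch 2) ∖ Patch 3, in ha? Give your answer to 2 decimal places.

|Patch 1 ∩ Patch 2| = 17.2444.
|(Patch 1 ∩ Patch 2) ∩ Patch 3| = 13.2444.
|(Patch 1 ∩ Patch 2) ∖ Patch 3| = 17.2444 − 13.2444 = 4.00.

4.00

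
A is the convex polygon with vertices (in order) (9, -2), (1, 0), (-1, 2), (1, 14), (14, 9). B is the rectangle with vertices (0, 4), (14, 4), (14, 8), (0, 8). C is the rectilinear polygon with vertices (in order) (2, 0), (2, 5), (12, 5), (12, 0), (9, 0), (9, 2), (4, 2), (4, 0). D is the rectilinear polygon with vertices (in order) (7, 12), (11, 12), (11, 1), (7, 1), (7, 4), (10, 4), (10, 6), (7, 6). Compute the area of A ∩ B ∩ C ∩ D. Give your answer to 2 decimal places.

1.00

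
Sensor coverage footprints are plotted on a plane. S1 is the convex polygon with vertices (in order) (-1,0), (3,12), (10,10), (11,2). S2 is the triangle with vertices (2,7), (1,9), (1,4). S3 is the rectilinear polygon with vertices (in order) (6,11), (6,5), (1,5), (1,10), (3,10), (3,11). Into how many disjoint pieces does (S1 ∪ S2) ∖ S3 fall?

1

(S1 ∪ S2) ∖ S3 is a single connected region.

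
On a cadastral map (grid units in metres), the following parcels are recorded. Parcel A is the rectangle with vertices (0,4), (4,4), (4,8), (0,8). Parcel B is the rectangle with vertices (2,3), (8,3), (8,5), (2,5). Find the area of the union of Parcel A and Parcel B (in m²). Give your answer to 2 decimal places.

26.00

By inclusion–exclusion:
Individual areas: |Parcel A| = 16, |Parcel B| = 12.
|Parcel A∩Parcel B|: x∈[2,4], y∈[4,5] → 2·1 = 2.
|Parcel A ∪ Parcel B| = 28 − 2 = 26.00.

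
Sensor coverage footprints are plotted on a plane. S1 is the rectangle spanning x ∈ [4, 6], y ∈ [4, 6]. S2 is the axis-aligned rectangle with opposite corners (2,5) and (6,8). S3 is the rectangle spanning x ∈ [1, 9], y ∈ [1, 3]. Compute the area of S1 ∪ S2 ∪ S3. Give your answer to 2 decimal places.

30.00

By inclusion–exclusion:
Individual areas: |S1| = 4, |S2| = 12, |S3| = 16.
|S1∩S2|: x∈[4,6], y∈[5,6] → 2·1 = 2.
|S1∩S3| = 0 (no overlap).
|S2∩S3| = 0 (no overlap).
|S1∩S2∩S3| = 0.
|S1 ∪ S2 ∪ S3| = 32 − 2 + 0 = 30.00.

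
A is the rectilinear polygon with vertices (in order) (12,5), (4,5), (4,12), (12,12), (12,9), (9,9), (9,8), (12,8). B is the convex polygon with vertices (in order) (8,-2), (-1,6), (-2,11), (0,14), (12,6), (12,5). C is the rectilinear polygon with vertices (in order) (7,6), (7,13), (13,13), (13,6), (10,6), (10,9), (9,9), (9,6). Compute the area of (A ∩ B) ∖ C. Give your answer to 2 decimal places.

|A ∩ B| = 29.3333.
|(A ∩ B) ∩ C| = 6.6667.
|(A ∩ B) ∖ C| = 29.3333 − 6.6667 = 22.67.

22.67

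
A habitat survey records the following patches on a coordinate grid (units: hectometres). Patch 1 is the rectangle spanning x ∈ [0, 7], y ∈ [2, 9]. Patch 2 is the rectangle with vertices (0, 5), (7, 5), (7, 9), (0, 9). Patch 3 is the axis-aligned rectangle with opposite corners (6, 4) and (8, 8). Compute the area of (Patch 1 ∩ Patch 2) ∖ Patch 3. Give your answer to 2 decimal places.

|Patch 1 ∩ Patch 2| = 28.
|(Patch 1 ∩ Patch 2) ∩ Patch 3| = 3.
|(Patch 1 ∩ Patch 2) ∖ Patch 3| = 28 − 3 = 25.00.

25.00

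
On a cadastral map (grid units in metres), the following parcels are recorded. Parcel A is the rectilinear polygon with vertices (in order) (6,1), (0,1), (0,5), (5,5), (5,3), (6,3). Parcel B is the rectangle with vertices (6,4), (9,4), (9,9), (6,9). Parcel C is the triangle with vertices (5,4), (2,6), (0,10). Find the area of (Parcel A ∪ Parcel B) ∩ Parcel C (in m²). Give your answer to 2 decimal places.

The region (Parcel A ∪ Parcel B) ∩ Parcel C is the polygon with vertices (4.167,5), (5,4), (3.5,5).
By the shoelace formula its area is 0.33.

0.33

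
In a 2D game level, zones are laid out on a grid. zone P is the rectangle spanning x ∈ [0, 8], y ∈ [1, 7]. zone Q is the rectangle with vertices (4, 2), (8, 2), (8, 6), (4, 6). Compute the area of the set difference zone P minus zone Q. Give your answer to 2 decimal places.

|zone P∩zone Q|: x∈[4,8], y∈[2,6] → 4·4 = 16.
|zone P| = 48.
|zone P ∖ zone Q| = |zone P| − |zone P∩zone Q| = 48 − 16 = 32.00.

32.00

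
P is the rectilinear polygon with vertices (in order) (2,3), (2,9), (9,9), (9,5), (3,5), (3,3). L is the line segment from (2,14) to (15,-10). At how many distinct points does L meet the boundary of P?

2

The segment meets the boundary at (6.875,5), (4.708,9).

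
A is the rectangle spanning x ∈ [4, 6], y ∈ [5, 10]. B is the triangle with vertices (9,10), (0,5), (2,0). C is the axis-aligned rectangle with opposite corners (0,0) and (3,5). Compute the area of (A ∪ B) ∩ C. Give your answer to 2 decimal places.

9.29

The region (A ∪ B) ∩ C is the polygon with vertices (2,0), (0,5), (3,5), (3,1.429).
By the shoelace formula its area is 9.29.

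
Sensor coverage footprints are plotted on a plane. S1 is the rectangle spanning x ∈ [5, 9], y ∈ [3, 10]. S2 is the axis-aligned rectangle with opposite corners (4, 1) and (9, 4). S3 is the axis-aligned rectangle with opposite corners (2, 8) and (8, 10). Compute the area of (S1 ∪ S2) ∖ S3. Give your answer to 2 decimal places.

33.00

|S1 ∪ S2| = 39.
|(S1 ∪ S2) ∩ S3| = 6.
|(S1 ∪ S2) ∖ S3| = 39 − 6 = 33.00.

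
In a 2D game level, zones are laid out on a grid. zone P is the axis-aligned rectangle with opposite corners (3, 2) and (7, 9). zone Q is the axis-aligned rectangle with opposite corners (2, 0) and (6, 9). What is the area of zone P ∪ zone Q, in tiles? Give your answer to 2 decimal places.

43.00

By inclusion–exclusion:
Individual areas: |zone P| = 28, |zone Q| = 36.
|zone P∩zone Q|: x∈[3,6], y∈[2,9] → 3·7 = 21.
|zone P ∪ zone Q| = 64 − 21 = 43.00.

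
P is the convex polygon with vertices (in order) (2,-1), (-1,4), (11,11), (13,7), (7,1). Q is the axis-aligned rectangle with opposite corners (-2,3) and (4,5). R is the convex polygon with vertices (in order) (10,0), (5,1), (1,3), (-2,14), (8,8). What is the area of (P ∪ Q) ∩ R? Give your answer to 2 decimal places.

|P ∪ Q| = 82.6571.
|(P ∪ Q) ∩ R| = 42.73.

42.73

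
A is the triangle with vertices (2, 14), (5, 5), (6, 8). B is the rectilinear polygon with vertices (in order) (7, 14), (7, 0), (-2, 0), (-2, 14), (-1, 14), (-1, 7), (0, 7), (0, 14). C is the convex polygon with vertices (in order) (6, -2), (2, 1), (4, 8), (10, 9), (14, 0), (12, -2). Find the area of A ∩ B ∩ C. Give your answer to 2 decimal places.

The intersection is the polygon with vertices (5,5), (4,8), (5.8,8.3), (6,8).
By the shoelace formula its area is 3.30.

3.30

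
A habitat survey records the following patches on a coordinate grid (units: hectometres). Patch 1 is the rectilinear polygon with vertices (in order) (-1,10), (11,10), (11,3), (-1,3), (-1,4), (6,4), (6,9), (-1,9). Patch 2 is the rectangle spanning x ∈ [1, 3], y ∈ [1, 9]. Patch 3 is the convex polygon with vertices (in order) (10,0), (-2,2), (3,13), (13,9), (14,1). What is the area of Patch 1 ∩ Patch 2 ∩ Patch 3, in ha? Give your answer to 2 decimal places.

2.00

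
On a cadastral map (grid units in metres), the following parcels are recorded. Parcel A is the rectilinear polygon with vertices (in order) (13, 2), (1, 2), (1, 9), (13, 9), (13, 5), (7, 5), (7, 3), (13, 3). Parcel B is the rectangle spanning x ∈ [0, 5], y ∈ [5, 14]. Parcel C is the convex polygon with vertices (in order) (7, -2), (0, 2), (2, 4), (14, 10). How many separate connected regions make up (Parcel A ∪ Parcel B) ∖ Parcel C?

(Parcel A ∪ Parcel B) ∖ Parcel C splits into 3 disjoint pieces (area 59.5, area 3.1488, area 3.375).

3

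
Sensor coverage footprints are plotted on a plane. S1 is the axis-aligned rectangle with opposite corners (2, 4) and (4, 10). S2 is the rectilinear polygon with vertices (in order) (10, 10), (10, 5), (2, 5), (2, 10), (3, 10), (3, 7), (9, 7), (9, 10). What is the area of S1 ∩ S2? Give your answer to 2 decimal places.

The intersection is the polygon with vertices (4,5), (2,5), (2,10), (3,10), (3,7), (4,7).
By the shoelace formula its area is 7.00.

7.00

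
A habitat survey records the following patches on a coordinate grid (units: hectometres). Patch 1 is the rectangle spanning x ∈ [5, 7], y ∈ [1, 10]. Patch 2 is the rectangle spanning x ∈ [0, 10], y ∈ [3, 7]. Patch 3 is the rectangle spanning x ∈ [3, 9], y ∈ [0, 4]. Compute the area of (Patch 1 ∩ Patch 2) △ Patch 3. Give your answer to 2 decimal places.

28.00

|Patch 1 ∩ Patch 2| = 8.
|(Patch 1 ∩ Patch 2) ∩ Patch 3| = 2.
|(Patch 1 ∩ Patch 2) △ Patch 3| = 8 + 24 − 4 = 28.00.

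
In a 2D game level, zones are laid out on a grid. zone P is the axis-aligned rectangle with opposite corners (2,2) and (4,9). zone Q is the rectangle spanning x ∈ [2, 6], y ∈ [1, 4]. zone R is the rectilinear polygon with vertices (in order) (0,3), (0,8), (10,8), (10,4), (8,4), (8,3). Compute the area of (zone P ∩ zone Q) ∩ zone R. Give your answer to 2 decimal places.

2.00

The region (zone P ∩ zone Q) ∩ zone R is the polygon with vertices (2,4), (4,4), (4,3), (2,3).
By the shoelace formula its area is 2.00.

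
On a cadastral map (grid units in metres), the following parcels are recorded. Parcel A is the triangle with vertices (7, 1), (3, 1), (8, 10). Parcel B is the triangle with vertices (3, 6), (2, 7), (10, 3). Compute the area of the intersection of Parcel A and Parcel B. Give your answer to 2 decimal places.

The intersection is the polygon with vertices (5.391,5.304), (7.368,4.316), (7.348,4.136), (5.244,5.038).
By the shoelace formula its area is 0.53.

0.53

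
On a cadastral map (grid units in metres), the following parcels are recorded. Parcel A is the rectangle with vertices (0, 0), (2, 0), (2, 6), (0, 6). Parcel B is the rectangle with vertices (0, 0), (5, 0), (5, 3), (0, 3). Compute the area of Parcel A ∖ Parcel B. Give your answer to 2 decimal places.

|Parcel A∩Parcel B|: x∈[0,2], y∈[0,3] → 2·3 = 6.
|Parcel A| = 12.
|Parcel A ∖ Parcel B| = |Parcel A| − |Parcel A∩Parcel B| = 12 − 6 = 6.00.

6.00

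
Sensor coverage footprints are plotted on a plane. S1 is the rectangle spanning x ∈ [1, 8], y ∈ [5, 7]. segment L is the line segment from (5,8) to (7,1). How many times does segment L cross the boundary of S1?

The segment meets the boundary at (5.857,5), (5.286,7).

2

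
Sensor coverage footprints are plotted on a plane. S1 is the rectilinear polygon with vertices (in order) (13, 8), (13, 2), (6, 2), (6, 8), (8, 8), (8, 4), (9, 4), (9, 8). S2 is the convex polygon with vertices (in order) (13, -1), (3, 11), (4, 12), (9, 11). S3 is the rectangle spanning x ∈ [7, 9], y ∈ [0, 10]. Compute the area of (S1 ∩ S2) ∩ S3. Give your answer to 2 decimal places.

2.42

|S1 ∩ S2| = 14.2667.
|(S1 ∩ S2) ∩ S3| = 2.42.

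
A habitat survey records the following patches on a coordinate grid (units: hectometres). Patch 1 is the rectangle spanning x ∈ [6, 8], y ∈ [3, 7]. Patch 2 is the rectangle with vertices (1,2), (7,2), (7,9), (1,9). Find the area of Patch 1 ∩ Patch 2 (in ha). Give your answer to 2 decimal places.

4.00

|Patch 1∩Patch 2|: x∈[6,7], y∈[3,7] → 1·4 = 4.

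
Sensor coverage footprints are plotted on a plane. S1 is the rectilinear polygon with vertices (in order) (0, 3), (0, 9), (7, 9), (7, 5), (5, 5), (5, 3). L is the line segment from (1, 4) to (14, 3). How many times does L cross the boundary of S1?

1

The segment meets the boundary at (5,3.692).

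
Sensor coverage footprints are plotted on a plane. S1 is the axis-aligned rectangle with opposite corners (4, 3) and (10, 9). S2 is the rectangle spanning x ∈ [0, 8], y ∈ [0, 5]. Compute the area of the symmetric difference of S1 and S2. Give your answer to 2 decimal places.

|S1∩S2|: x∈[4,8], y∈[3,5] → 4·2 = 8.
|S1 △ S2| = |S1| + |S2| − 2·|S1∩S2| = 36 + 40 − 16 = 60.00.

60.00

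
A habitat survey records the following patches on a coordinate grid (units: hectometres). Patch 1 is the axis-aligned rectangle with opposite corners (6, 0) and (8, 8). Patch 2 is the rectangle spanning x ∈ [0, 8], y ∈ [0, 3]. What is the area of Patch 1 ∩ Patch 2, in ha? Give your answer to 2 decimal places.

6.00

|Patch 1∩Patch 2|: x∈[6,8], y∈[0,3] → 2·3 = 6.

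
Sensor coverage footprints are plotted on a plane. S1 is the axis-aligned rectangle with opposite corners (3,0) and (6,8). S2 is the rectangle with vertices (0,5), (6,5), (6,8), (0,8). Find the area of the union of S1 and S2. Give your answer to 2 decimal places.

By inclusion–exclusion:
Individual areas: |S1| = 24, |S2| = 18.
|S1∩S2|: x∈[3,6], y∈[5,8] → 3·3 = 9.
|S1 ∪ S2| = 42 − 9 = 33.00.

33.00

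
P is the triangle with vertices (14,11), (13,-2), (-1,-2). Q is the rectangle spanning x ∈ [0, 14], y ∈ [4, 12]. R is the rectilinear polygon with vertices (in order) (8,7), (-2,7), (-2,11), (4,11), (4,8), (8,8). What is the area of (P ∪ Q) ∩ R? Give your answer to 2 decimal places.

The region (P ∪ Q) ∩ R is the polygon with vertices (0,11), (4,11), (4,8), (8,8), (8,7), (0,7).
By the shoelace formula its area is 20.00.

20.00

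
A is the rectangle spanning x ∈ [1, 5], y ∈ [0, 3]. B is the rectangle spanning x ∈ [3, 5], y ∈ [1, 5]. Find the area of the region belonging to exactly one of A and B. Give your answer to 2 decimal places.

12.00

|A∩B|: x∈[3,5], y∈[1,3] → 2·2 = 4.
|A △ B| = |A| + |B| − 2·|A∩B| = 12 + 8 − 8 = 12.00.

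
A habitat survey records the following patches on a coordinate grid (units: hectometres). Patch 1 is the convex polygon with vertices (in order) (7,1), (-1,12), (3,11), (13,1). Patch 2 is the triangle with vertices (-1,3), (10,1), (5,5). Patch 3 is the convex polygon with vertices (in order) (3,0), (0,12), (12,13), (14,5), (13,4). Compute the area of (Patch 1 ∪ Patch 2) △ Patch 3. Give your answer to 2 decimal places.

89.73

|Patch 1 ∪ Patch 2| = 58.2355.
|(Patch 1 ∪ Patch 2) ∩ Patch 3| = 47.0032.
|(Patch 1 ∪ Patch 2) △ Patch 3| = 58.2355 + 125.5 − 94.0064 = 89.73.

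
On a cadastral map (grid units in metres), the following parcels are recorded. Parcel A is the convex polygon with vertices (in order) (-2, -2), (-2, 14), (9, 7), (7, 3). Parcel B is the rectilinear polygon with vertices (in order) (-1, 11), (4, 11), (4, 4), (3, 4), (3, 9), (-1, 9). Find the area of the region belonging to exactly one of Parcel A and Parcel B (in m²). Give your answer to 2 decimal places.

|Parcel A| = 101, |Parcel B| = 15, |Parcel A∩Parcel B| = 14.474.
|Parcel A △ Parcel B| = |Parcel A| + |Parcel B| − 2·|Parcel A∩Parcel B| = 101 + 15 − 28.9481 = 87.05.

87.05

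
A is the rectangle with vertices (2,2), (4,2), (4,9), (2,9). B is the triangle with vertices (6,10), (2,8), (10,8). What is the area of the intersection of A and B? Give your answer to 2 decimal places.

1.00

The intersection is the polygon with vertices (4,8), (2,8), (4,9).
By the shoelace formula its area is 1.00.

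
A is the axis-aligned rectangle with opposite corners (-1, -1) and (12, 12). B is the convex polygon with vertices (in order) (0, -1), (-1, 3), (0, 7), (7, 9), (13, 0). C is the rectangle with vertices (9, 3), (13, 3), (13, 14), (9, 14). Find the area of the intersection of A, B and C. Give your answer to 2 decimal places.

The intersection is the polygon with vertices (11,3), (9,3), (9,6).
By the shoelace formula its area is 3.00.

3.00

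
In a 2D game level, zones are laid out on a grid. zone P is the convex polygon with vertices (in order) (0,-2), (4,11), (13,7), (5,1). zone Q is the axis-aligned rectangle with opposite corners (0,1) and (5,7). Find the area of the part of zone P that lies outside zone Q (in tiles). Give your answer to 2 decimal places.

50.58

|zone P| = 69.5, |zone P∩zone Q| = 18.9231.
|zone P ∖ zone Q| = |zone P| − |zone P∩zone Q| = 69.5 − 18.9231 = 50.58.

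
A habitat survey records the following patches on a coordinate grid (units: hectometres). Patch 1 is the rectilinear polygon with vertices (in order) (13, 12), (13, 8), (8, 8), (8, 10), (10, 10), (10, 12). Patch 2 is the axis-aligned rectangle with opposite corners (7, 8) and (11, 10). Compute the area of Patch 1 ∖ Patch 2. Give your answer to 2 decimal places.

|Patch 1| = 16, |Patch 1∩Patch 2| = 6.
|Patch 1 ∖ Patch 2| = |Patch 1| − |Patch 1∩Patch 2| = 16 − 6 = 10.00.

10.00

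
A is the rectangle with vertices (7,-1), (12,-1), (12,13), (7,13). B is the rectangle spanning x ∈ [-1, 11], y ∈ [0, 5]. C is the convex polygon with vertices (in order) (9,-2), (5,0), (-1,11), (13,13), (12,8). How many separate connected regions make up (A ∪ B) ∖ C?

3

(A ∪ B) ∖ C splits into 3 disjoint pieces (area 2.5, area 12.15, area 23.1818).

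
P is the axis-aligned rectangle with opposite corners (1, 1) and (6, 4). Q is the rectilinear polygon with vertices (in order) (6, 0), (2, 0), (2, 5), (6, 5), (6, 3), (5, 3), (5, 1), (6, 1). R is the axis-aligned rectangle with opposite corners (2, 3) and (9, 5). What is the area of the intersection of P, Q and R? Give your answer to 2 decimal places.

4.00

The intersection is the polygon with vertices (5,3), (2,3), (2,4), (6,4), (6,3).
By the shoelace formula its area is 4.00.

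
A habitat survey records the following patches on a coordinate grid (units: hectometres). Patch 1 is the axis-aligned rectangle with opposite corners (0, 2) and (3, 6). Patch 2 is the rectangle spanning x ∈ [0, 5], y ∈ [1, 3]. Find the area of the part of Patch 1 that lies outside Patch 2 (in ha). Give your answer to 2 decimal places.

9.00

|Patch 1∩Patch 2|: x∈[0,3], y∈[2,3] → 3·1 = 3.
|Patch 1| = 12.
|Patch 1 ∖ Patch 2| = |Patch 1| − |Patch 1∩Patch 2| = 12 − 3 = 9.00.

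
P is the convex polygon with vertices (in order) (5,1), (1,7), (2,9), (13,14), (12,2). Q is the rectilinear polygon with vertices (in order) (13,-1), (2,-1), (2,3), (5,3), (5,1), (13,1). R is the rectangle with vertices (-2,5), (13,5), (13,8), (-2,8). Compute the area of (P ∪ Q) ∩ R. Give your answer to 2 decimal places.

The region (P ∪ Q) ∩ R is the polygon with vertices (1.5,8), (12.5,8), (12.25,5), (2.333,5), (1,7).
By the shoelace formula its area is 32.54.

32.54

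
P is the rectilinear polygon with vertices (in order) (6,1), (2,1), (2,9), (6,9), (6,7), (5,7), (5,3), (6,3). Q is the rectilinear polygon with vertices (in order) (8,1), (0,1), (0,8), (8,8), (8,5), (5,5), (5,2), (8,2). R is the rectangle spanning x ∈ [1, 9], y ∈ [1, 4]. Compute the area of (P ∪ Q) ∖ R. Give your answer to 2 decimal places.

36.00

|P ∪ Q| = 52.
|(P ∪ Q) ∩ R| = 16.
|(P ∪ Q) ∖ R| = 52 − 16 = 36.00.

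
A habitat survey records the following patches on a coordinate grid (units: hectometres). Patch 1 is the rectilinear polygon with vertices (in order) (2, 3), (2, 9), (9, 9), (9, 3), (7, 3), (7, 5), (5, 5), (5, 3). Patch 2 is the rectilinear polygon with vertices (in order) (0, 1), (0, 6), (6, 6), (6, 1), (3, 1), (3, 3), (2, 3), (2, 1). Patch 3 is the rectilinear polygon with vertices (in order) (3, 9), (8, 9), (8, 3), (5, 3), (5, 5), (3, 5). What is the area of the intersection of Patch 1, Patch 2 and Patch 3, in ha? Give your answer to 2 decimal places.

3.00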